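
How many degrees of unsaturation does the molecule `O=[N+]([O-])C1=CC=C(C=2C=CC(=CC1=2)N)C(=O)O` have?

Molecular formula from the SMILES: C11H8N2O4.
DoU = (2C + 2 + N − H − X)/2 = (2·11 + 2 + 2 − 8 − 0)/2 = 18/2 = 9.
(Structurally: 2 ring(s) + 7 π bond(s) = 9.)

9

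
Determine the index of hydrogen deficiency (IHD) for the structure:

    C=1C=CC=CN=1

Molecular formula from the SMILES: C5H5N.
DoU = (2C + 2 + N − H − X)/2 = (2·5 + 2 + 1 − 5 − 0)/2 = 8/2 = 4.
(Structurally: 1 ring(s) + 3 π bond(s) = 4.)

4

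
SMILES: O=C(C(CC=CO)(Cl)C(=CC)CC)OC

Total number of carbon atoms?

11

The symbol for carbon appears 11 times in the SMILES. (Cl is a single chlorine, not C + l.)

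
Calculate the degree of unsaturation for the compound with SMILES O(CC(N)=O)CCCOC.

Molecular formula from the SMILES: C6H13NO3.
DoU = (2C + 2 + N − H − X)/2 = (2·6 + 2 + 1 − 13 − 0)/2 = 2/2 = 1.
(Structurally: 0 ring(s) + 1 π bond(s) = 1.)

1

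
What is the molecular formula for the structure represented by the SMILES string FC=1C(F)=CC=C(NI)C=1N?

C6H5F2IN2

Heavy atoms from the SMILES: 6 C, 2 F, 1 I, 2 N.
Implicit hydrogens by atom environment:
  4 × C (aromatic): no H
  2 × C (aromatic): 1 H each → 2
  2 × F: no H
  1 × I: no H
  1 × N: 2 H
  1 × N: 1 H
  Total hydrogens = 5.
Molecular formula: C6H5F2IN2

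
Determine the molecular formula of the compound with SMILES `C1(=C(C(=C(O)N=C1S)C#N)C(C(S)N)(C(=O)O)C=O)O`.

Heavy atoms from the SMILES: 10 C, 3 N, 5 O, 2 S.
Implicit hydrogens by atom environment:
  5 × C (aromatic): no H
  3 × C: no H
  3 × O: 1 H each → 3
  2 × C: 1 H each → 2
  2 × O: no H
  2 × S: 1 H each → 2
  1 × N: 2 H
  1 × N (aromatic): no H
  1 × N: no H
  Total hydrogens = 9.
Molecular formula: C10H9N3O5S2

C10H9N3O5S2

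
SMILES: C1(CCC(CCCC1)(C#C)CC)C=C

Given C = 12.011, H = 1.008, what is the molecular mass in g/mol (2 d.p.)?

190.33

Molecular formula: C14H22.
M = 14×12.011 + 22×1.008 = 190.33 g/mol.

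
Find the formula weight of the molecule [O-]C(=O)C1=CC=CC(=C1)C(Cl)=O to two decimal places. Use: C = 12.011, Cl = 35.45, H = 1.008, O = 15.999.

183.57

Molecular formula: C8H4ClO3-.
M = 8×12.011 + 1×35.45 + 4×1.008 + 3×15.999 = 183.57 g/mol.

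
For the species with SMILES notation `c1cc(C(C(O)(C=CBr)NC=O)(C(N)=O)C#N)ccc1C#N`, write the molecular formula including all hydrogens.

Heavy atoms from the SMILES: 1 Br, 14 C, 4 N, 3 O.
Implicit hydrogens by atom environment:
  5 × C: no H
  4 × C (aromatic): 1 H each → 4
  3 × C: 1 H each → 3
  2 × C (aromatic): no H
  2 × N: no H
  2 × O: no H
  1 × Br: no H
  1 × N: 2 H
  1 × N: 1 H
  1 × O: 1 H
  Total hydrogens = 11.
Molecular formula: C14H11BrN4O3

C14H11BrN4O3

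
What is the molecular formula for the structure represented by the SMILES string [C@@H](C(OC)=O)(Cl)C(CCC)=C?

C8H13ClO2

Heavy atoms from the SMILES: 8 C, 1 Cl, 2 O.
Implicit hydrogens by atom environment:
  3 × C: 2 H each → 6
  2 × C: 3 H each → 6
  2 × C: no H
  2 × O: no H
  1 × C: 1 H
  1 × Cl: no H
  Total hydrogens = 13.
Molecular formula: C8H13ClO2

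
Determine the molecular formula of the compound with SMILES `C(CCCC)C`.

C6H14

Heavy atoms from the SMILES: 6 C.
Implicit hydrogens by atom environment:
  4 × C: 2 H each → 8
  2 × C: 3 H each → 6
  Total hydrogens = 14.
Molecular formula: C6H14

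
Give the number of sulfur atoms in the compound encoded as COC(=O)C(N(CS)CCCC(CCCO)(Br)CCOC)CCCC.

1

The symbol for sulfur appears 1 time in the SMILES.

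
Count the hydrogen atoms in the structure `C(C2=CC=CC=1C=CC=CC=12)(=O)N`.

Hydrogens are implicit in SMILES; fill each atom to its normal valence:
  7 × C (aromatic): 1 H each → 7
  3 × C (aromatic): no H
  1 × C: no H
  1 × N: 2 H
  1 × O: no H
  Total hydrogens = 9.

9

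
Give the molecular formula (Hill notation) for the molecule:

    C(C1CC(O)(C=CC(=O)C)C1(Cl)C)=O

Heavy atoms from the SMILES: 10 C, 1 Cl, 3 O.
Implicit hydrogens by atom environment:
  4 × C: 1 H each → 4
  3 × C: no H
  2 × C: 3 H each → 6
  2 × O: no H
  1 × C: 2 H
  1 × Cl: no H
  1 × O: 1 H
  Total hydrogens = 13.
Molecular formula: C10H13ClO3

C10H13ClO3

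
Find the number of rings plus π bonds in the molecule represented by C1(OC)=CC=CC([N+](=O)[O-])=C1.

5

Molecular formula from the SMILES: C7H7NO3.
DoU = (2C + 2 + N − H − X)/2 = (2·7 + 2 + 1 − 7 − 0)/2 = 10/2 = 5.
(Structurally: 1 ring(s) + 4 π bond(s) = 5.)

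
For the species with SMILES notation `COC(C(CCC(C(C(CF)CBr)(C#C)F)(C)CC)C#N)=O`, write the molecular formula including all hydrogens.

Heavy atoms from the SMILES: 1 Br, 16 C, 2 F, 1 N, 2 O.
Implicit hydrogens by atom environment:
  5 × C: 2 H each → 10
  5 × C: no H
  3 × C: 3 H each → 9
  3 × C: 1 H each → 3
  2 × F: no H
  2 × O: no H
  1 × Br: no H
  1 × N: no H
  Total hydrogens = 22.
Molecular formula: C16H22BrF2NO2

C16H22BrF2NO2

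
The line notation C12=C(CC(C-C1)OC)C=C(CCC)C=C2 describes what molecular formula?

C14H20O

Heavy atoms from the SMILES: 14 C, 1 O.
Implicit hydrogens by atom environment:
  5 × C: 2 H each → 10
  3 × C (aromatic): 1 H each → 3
  3 × C (aromatic): no H
  2 × C: 3 H each → 6
  1 × C: 1 H
  1 × O: no H
  Total hydrogens = 20.
Molecular formula: C14H20O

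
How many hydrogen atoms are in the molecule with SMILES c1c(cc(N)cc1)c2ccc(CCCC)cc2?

Hydrogens are implicit in SMILES; fill each atom to its normal valence:
  8 × C (aromatic): 1 H each → 8
  4 × C (aromatic): no H
  3 × C: 2 H each → 6
  1 × C: 3 H
  1 × N: 2 H
  Total hydrogens = 19.

19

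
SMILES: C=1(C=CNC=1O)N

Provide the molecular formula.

Heavy atoms from the SMILES: 4 C, 2 N, 1 O.
Implicit hydrogens by atom environment:
  2 × C (aromatic): 1 H each → 2
  2 × C (aromatic): no H
  1 × N: 2 H
  1 × N (aromatic): 1 H
  1 × O: 1 H
  Total hydrogens = 6.
Molecular formula: C4H6N2O

C4H6N2O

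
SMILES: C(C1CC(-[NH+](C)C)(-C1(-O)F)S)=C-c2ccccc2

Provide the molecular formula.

C14H19FNOS+

Heavy atoms from the SMILES: 14 C, 1 F, 1 N, 1 O, 1 S.
Implicit hydrogens by atom environment:
  5 × C (aromatic): 1 H each → 5
  3 × C: 1 H each → 3
  2 × C: 3 H each → 6
  2 × C: no H
  1 × C: 2 H
  1 × C (aromatic): no H
  1 × F: no H
  1 × N (charge +1): 1 H
  1 × O: 1 H
  1 × S: 1 H
  Total hydrogens = 19.
Net charge +1.
Molecular formula: C14H19FNOS+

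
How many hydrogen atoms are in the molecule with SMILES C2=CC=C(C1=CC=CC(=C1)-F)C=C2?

9

Hydrogens are implicit in SMILES; fill each atom to its normal valence:
  9 × C (aromatic): 1 H each → 9
  3 × C (aromatic): no H
  1 × F: no H
  Total hydrogens = 9.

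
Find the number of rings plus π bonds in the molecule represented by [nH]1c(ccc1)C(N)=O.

Molecular formula from the SMILES: C5H6N2O.
DoU = (2C + 2 + N − H − X)/2 = (2·5 + 2 + 2 − 6 − 0)/2 = 8/2 = 4.
(Structurally: 1 ring(s) + 3 π bond(s) = 4.)

4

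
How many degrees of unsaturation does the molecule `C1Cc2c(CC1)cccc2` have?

5

Molecular formula from the SMILES: C10H12.
DoU = (2C + 2 + N − H − X)/2 = (2·10 + 2 + 0 − 12 − 0)/2 = 10/2 = 5.
(Structurally: 2 ring(s) + 3 π bond(s) = 5.)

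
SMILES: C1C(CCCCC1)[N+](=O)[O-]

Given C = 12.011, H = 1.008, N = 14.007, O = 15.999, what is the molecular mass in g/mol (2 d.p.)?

143.19

Molecular formula: C7H13NO2.
M = 7×12.011 + 13×1.008 + 1×14.007 + 2×15.999 = 143.19 g/mol.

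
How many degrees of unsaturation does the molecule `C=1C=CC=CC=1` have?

Molecular formula from the SMILES: C6H6.
DoU = (2C + 2 + N − H − X)/2 = (2·6 + 2 + 0 − 6 − 0)/2 = 8/2 = 4.
(Structurally: 1 ring(s) + 3 π bond(s) = 4.)

4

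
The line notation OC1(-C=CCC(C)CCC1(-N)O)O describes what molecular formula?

Heavy atoms from the SMILES: 9 C, 1 N, 3 O.
Implicit hydrogens by atom environment:
  3 × C: 2 H each → 6
  3 × C: 1 H each → 3
  3 × O: 1 H each → 3
  2 × C: no H
  1 × C: 3 H
  1 × N: 2 H
  Total hydrogens = 17.
Molecular formula: C9H17NO3

C9H17NO3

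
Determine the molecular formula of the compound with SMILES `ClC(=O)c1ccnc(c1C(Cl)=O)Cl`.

Heavy atoms from the SMILES: 7 C, 3 Cl, 1 N, 2 O.
Implicit hydrogens by atom environment:
  3 × C (aromatic): no H
  3 × Cl: no H
  2 × C (aromatic): 1 H each → 2
  2 × C: no H
  2 × O: no H
  1 × N (aromatic): no H
  Total hydrogens = 2.
Molecular formula: C7H2Cl3NO2

C7H2Cl3NO2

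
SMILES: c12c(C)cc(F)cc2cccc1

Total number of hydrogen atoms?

Hydrogens are implicit in SMILES; fill each atom to its normal valence:
  6 × C (aromatic): 1 H each → 6
  4 × C (aromatic): no H
  1 × C: 3 H
  1 × F: no H
  Total hydrogens = 9.

9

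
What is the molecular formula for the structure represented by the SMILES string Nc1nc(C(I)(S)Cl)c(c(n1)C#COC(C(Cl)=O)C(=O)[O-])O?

C10H5Cl2IN3O5S-

Heavy atoms from the SMILES: 10 C, 2 Cl, 1 I, 3 N, 5 O, 1 S.
Implicit hydrogens by atom environment:
  5 × C: no H
  4 × C (aromatic): no H
  3 × O: no H
  2 × Cl: no H
  2 × N (aromatic): no H
  1 × C: 1 H
  1 × I: no H
  1 × N: 2 H
  1 × O: 1 H
  1 × O (charge -1): no H
  1 × S: 1 H
  Total hydrogens = 5.
Net charge -1.
Molecular formula: C10H5Cl2IN3O5S-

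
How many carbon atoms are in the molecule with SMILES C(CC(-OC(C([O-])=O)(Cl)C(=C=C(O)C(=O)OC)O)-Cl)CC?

12

The symbol for carbon appears 12 times in the SMILES. (Cl is a single chlorine, not C + l.)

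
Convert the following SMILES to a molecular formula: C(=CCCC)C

Heavy atoms from the SMILES: 6 C.
Implicit hydrogens by atom environment:
  2 × C: 3 H each → 6
  2 × C: 2 H each → 4
  2 × C: 1 H each → 2
  Total hydrogens = 12.
Molecular formula: C6H12

C6H12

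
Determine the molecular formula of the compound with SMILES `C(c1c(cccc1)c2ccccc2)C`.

Heavy atoms from the SMILES: 14 C.
Implicit hydrogens by atom environment:
  9 × C (aromatic): 1 H each → 9
  3 × C (aromatic): no H
  1 × C: 3 H
  1 × C: 2 H
  Total hydrogens = 14.
Molecular formula: C14H14

C14H14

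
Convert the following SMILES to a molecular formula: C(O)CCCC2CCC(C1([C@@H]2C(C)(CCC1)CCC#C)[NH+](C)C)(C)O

C22H40NO2+

Heavy atoms from the SMILES: 22 C, 1 N, 2 O.
Implicit hydrogens by atom environment:
  11 × C: 2 H each → 22
  4 × C: 3 H each → 12
  4 × C: no H
  3 × C: 1 H each → 3
  2 × O: 1 H each → 2
  1 × N (charge +1): 1 H
  Total hydrogens = 40.
Net charge +1.
Molecular formula: C22H40NO2+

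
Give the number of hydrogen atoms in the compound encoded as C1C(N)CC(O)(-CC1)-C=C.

15

Hydrogens are implicit in SMILES; fill each atom to its normal valence:
  5 × C: 2 H each → 10
  2 × C: 1 H each → 2
  1 × C: no H
  1 × N: 2 H
  1 × O: 1 H
  Total hydrogens = 15.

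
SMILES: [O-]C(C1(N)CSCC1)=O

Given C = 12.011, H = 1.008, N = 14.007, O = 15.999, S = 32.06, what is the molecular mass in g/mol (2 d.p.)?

146.18

Molecular formula: C5H8NO2S-.
M = 5×12.011 + 8×1.008 + 1×14.007 + 2×15.999 + 1×32.06 = 146.18 g/mol.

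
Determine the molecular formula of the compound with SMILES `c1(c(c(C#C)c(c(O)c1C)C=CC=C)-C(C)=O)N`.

C15H15NO2

Heavy atoms from the SMILES: 15 C, 1 N, 2 O.
Implicit hydrogens by atom environment:
  6 × C (aromatic): no H
  4 × C: 1 H each → 4
  2 × C: 3 H each → 6
  2 × C: no H
  1 × C: 2 H
  1 × N: 2 H
  1 × O: 1 H
  1 × O: no H
  Total hydrogens = 15.
Molecular formula: C15H15NO2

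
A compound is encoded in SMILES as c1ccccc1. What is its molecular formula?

Heavy atoms from the SMILES: 6 C.
Implicit hydrogens by atom environment:
  6 × C (aromatic): 1 H each → 6
  Total hydrogens = 6.
Molecular formula: C6H6

C6H6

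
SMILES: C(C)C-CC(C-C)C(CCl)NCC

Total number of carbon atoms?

The symbol for carbon appears 11 times in the SMILES. (Cl is a single chlorine, not C + l.)

11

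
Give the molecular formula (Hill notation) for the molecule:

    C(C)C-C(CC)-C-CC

Heavy atoms from the SMILES: 9 C.
Implicit hydrogens by atom environment:
  5 × C: 2 H each → 10
  3 × C: 3 H each → 9
  1 × C: 1 H
  Total hydrogens = 20.
Molecular formula: C9H20

C9H20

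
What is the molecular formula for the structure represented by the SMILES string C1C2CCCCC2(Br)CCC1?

Heavy atoms from the SMILES: 1 Br, 10 C.
Implicit hydrogens by atom environment:
  8 × C: 2 H each → 16
  1 × Br: no H
  1 × C: 1 H
  1 × C: no H
  Total hydrogens = 17.
Molecular formula: C10H17Br

C10H17Br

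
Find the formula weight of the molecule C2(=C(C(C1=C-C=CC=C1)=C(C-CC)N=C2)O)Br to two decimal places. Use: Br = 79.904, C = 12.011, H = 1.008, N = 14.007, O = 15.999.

292.18

Molecular formula: C14H14BrNO.
M = 1×79.904 + 14×12.011 + 14×1.008 + 1×14.007 + 1×15.999 = 292.18 g/mol.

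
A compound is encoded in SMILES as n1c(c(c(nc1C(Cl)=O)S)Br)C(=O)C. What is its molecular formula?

C7H4BrClN2O2S

Heavy atoms from the SMILES: 1 Br, 7 C, 1 Cl, 2 N, 2 O, 1 S.
Implicit hydrogens by atom environment:
  4 × C (aromatic): no H
  2 × C: no H
  2 × N (aromatic): no H
  2 × O: no H
  1 × Br: no H
  1 × C: 3 H
  1 × Cl: no H
  1 × S: 1 H
  Total hydrogens = 4.
Molecular formula: C7H4BrClN2O2S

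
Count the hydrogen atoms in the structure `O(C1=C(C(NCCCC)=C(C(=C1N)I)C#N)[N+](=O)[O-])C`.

15

Hydrogens are implicit in SMILES; fill each atom to its normal valence:
  6 × C (aromatic): no H
  3 × C: 2 H each → 6
  2 × C: 3 H each → 6
  2 × O: no H
  1 × C: no H
  1 × I: no H
  1 × N: 2 H
  1 × N: 1 H
  1 × N: no H
  1 × N (charge +1): no H
  1 × O (charge -1): no H
  Total hydrogens = 15.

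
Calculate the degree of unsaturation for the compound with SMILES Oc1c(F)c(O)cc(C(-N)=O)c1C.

5

Molecular formula from the SMILES: C8H8FNO3.
DoU = (2C + 2 + N − H − X)/2 = (2·8 + 2 + 1 − 8 − 1)/2 = 10/2 = 5.
(Structurally: 1 ring(s) + 4 π bond(s) = 5.)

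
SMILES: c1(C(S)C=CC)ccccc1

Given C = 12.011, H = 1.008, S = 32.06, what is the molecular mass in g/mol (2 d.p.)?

Molecular formula: C10H12S.
M = 10×12.011 + 12×1.008 + 1×32.06 = 164.27 g/mol.

164.27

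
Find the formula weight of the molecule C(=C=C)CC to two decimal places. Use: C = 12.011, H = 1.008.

68.12

Molecular formula: C5H8.
M = 5×12.011 + 8×1.008 = 68.12 g/mol.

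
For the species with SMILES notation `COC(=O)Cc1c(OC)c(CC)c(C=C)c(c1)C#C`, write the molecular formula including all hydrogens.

Heavy atoms from the SMILES: 16 C, 3 O.
Implicit hydrogens by atom environment:
  5 × C (aromatic): no H
  3 × C: 3 H each → 9
  3 × C: 2 H each → 6
  3 × O: no H
  2 × C: 1 H each → 2
  2 × C: no H
  1 × C (aromatic): 1 H
  Total hydrogens = 18.
Molecular formula: C16H18O3

C16H18O3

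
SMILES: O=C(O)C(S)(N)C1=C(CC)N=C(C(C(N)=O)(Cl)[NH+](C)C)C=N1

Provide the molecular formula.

Heavy atoms from the SMILES: 12 C, 1 Cl, 5 N, 3 O, 1 S.
Implicit hydrogens by atom environment:
  4 × C: no H
  3 × C: 3 H each → 9
  3 × C (aromatic): no H
  2 × N: 2 H each → 4
  2 × N (aromatic): no H
  2 × O: no H
  1 × C: 2 H
  1 × C (aromatic): 1 H
  1 × Cl: no H
  1 × N (charge +1): 1 H
  1 × O: 1 H
  1 × S: 1 H
  Total hydrogens = 19.
Net charge +1.
Molecular formula: C12H19ClN5O3S+

C12H19ClN5O3S+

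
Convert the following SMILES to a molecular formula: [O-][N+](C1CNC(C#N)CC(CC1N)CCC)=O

C11H20N4O2

Heavy atoms from the SMILES: 11 C, 4 N, 2 O.
Implicit hydrogens by atom environment:
  5 × C: 2 H each → 10
  4 × C: 1 H each → 4
  1 × C: 3 H
  1 × C: no H
  1 × N: 2 H
  1 × N: 1 H
  1 × N: no H
  1 × N (charge +1): no H
  1 × O: no H
  1 × O (charge -1): no H
  Total hydrogens = 20.
Molecular formula: C11H20N4O2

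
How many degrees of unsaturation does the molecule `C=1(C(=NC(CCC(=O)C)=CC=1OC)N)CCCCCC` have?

5

Molecular formula from the SMILES: C16H26N2O2.
DoU = (2C + 2 + N − H − X)/2 = (2·16 + 2 + 2 − 26 − 0)/2 = 10/2 = 5.
(Structurally: 1 ring(s) + 4 π bond(s) = 5.)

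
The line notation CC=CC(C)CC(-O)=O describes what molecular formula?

Heavy atoms from the SMILES: 7 C, 2 O.
Implicit hydrogens by atom environment:
  3 × C: 1 H each → 3
  2 × C: 3 H each → 6
  1 × C: 2 H
  1 × C: no H
  1 × O: 1 H
  1 × O: no H
  Total hydrogens = 12.
Molecular formula: C7H12O2

C7H12O2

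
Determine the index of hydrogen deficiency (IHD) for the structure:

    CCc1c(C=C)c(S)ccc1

5

Molecular formula from the SMILES: C10H12S.
DoU = (2C + 2 + N − H − X)/2 = (2·10 + 2 + 0 − 12 − 0)/2 = 10/2 = 5.
(Structurally: 1 ring(s) + 4 π bond(s) = 5.)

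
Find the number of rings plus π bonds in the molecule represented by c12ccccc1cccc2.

Molecular formula from the SMILES: C10H8.
DoU = (2C + 2 + N − H − X)/2 = (2·10 + 2 + 0 − 8 − 0)/2 = 14/2 = 7.
(Structurally: 2 ring(s) + 5 π bond(s) = 7.)

7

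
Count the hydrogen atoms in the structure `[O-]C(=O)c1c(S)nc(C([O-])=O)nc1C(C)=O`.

4

Hydrogens are implicit in SMILES; fill each atom to its normal valence:
  4 × C (aromatic): no H
  3 × C: no H
  3 × O: no H
  2 × N (aromatic): no H
  2 × O (charge -1): no H
  1 × C: 3 H
  1 × S: 1 H
  Total hydrogens = 4.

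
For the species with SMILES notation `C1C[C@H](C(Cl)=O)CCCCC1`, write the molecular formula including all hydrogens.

Heavy atoms from the SMILES: 9 C, 1 Cl, 1 O.
Implicit hydrogens by atom environment:
  7 × C: 2 H each → 14
  1 × C: 1 H
  1 × C: no H
  1 × Cl: no H
  1 × O: no H
  Total hydrogens = 15.
Molecular formula: C9H15ClO

C9H15ClO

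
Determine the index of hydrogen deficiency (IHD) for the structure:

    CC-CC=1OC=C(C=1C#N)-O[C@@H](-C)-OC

5

Molecular formula from the SMILES: C11H15NO3.
DoU = (2C + 2 + N − H − X)/2 = (2·11 + 2 + 1 − 15 − 0)/2 = 10/2 = 5.
(Structurally: 1 ring(s) + 4 π bond(s) = 5.)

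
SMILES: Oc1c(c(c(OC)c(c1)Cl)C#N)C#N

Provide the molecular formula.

C9H5ClN2O2

Heavy atoms from the SMILES: 9 C, 1 Cl, 2 N, 2 O.
Implicit hydrogens by atom environment:
  5 × C (aromatic): no H
  2 × C: no H
  2 × N: no H
  1 × C: 3 H
  1 × C (aromatic): 1 H
  1 × Cl: no H
  1 × O: 1 H
  1 × O: no H
  Total hydrogens = 5.
Molecular formula: C9H5ClN2O2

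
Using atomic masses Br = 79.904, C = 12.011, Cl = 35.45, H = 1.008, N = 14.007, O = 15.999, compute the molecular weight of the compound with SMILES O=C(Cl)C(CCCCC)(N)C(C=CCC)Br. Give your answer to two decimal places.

Molecular formula: C12H21BrClNO.
M = 1×79.904 + 12×12.011 + 1×35.45 + 21×1.008 + 1×14.007 + 1×15.999 = 310.66 g/mol.

310.66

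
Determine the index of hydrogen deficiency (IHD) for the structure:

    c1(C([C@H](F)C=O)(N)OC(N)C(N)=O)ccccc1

6

Molecular formula from the SMILES: C11H14FN3O3.
DoU = (2C + 2 + N − H − X)/2 = (2·11 + 2 + 3 − 14 − 1)/2 = 12/2 = 6.
(Structurally: 1 ring(s) + 5 π bond(s) = 6.)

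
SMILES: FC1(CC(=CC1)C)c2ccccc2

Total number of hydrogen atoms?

Hydrogens are implicit in SMILES; fill each atom to its normal valence:
  5 × C (aromatic): 1 H each → 5
  2 × C: 2 H each → 4
  2 × C: no H
  1 × C: 3 H
  1 × C: 1 H
  1 × C (aromatic): no H
  1 × F: no H
  Total hydrogens = 13.

13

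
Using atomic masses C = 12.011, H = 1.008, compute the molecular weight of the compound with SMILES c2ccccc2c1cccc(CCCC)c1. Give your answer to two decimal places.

210.32

Molecular formula: C16H18.
M = 16×12.011 + 18×1.008 = 210.32 g/mol.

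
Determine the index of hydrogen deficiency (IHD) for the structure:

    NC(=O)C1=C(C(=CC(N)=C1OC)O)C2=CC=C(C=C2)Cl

Molecular formula from the SMILES: C14H13ClN2O3.
DoU = (2C + 2 + N − H − X)/2 = (2·14 + 2 + 2 − 13 − 1)/2 = 18/2 = 9.
(Structurally: 2 ring(s) + 7 π bond(s) = 9.)

9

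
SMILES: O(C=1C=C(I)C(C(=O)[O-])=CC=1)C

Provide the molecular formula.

C8H6IO3-

Heavy atoms from the SMILES: 8 C, 1 I, 3 O.
Implicit hydrogens by atom environment:
  3 × C (aromatic): 1 H each → 3
  3 × C (aromatic): no H
  2 × O: no H
  1 × C: 3 H
  1 × C: no H
  1 × I: no H
  1 × O (charge -1): no H
  Total hydrogens = 6.
Net charge -1.
Molecular formula: C8H6IO3-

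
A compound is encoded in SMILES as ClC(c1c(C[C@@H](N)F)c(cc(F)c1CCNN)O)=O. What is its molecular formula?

Heavy atoms from the SMILES: 11 C, 1 Cl, 2 F, 3 N, 2 O.
Implicit hydrogens by atom environment:
  5 × C (aromatic): no H
  3 × C: 2 H each → 6
  2 × F: no H
  2 × N: 2 H each → 4
  1 × C (aromatic): 1 H
  1 × C: 1 H
  1 × C: no H
  1 × Cl: no H
  1 × N: 1 H
  1 × O: 1 H
  1 × O: no H
  Total hydrogens = 14.
Molecular formula: C11H14ClF2N3O2

C11H14ClF2N3O2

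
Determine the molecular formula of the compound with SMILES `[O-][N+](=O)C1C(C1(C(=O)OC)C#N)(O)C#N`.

Heavy atoms from the SMILES: 7 C, 3 N, 5 O.
Implicit hydrogens by atom environment:
  5 × C: no H
  3 × O: no H
  2 × N: no H
  1 × C: 3 H
  1 × C: 1 H
  1 × N (charge +1): no H
  1 × O: 1 H
  1 × O (charge -1): no H
  Total hydrogens = 5.
Molecular formula: C7H5N3O5

C7H5N3O5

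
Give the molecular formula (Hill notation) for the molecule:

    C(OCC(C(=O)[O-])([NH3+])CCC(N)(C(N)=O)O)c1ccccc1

Heavy atoms from the SMILES: 14 C, 3 N, 5 O.
Implicit hydrogens by atom environment:
  5 × C (aromatic): 1 H each → 5
  4 × C: 2 H each → 8
  4 × C: no H
  3 × O: no H
  2 × N: 2 H each → 4
  1 × C (aromatic): no H
  1 × N (charge +1): 3 H
  1 × O: 1 H
  1 × O (charge -1): no H
  Total hydrogens = 21.
Molecular formula: C14H21N3O5

C14H21N3O5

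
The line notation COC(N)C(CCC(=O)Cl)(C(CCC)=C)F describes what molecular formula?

Heavy atoms from the SMILES: 11 C, 1 Cl, 1 F, 1 N, 2 O.
Implicit hydrogens by atom environment:
  5 × C: 2 H each → 10
  3 × C: no H
  2 × C: 3 H each → 6
  2 × O: no H
  1 × C: 1 H
  1 × Cl: no H
  1 × F: no H
  1 × N: 2 H
  Total hydrogens = 19.
Molecular formula: C11H19ClFNO2

C11H19ClFNO2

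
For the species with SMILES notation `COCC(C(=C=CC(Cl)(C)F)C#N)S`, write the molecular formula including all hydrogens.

Heavy atoms from the SMILES: 9 C, 1 Cl, 1 F, 1 N, 1 O, 1 S.
Implicit hydrogens by atom environment:
  4 × C: no H
  2 × C: 3 H each → 6
  2 × C: 1 H each → 2
  1 × C: 2 H
  1 × Cl: no H
  1 × F: no H
  1 × N: no H
  1 × O: no H
  1 × S: 1 H
  Total hydrogens = 11.
Molecular formula: C9H11ClFNOS

C9H11ClFNOS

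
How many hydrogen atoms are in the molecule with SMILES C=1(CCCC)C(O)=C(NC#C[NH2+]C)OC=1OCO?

Hydrogens are implicit in SMILES; fill each atom to its normal valence:
  4 × C: 2 H each → 8
  4 × C (aromatic): no H
  2 × C: 3 H each → 6
  2 × C: no H
  2 × O: 1 H each → 2
  1 × N (charge +1): 2 H
  1 × N: 1 H
  1 × O (aromatic): no H
  1 × O: no H
  Total hydrogens = 19.

19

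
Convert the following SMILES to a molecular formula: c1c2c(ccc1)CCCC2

C10H12

Heavy atoms from the SMILES: 10 C.
Implicit hydrogens by atom environment:
  4 × C: 2 H each → 8
  4 × C (aromatic): 1 H each → 4
  2 × C (aromatic): no H
  Total hydrogens = 12.
Molecular formula: C10H12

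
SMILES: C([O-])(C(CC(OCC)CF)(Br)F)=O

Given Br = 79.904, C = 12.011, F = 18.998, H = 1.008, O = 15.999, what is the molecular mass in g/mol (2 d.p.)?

260.05

Molecular formula: C7H10BrF2O3-.
M = 1×79.904 + 7×12.011 + 2×18.998 + 10×1.008 + 3×15.999 = 260.05 g/mol.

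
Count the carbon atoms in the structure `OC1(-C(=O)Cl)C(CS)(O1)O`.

4

The symbol for carbon appears 4 times in the SMILES. (Cl is a single chlorine, not C + l.)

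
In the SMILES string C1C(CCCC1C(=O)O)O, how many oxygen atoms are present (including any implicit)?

The symbol for oxygen appears 3 times in the SMILES.

3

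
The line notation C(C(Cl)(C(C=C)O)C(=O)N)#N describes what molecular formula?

C6H7ClN2O2

Heavy atoms from the SMILES: 6 C, 1 Cl, 2 N, 2 O.
Implicit hydrogens by atom environment:
  3 × C: no H
  2 × C: 1 H each → 2
  1 × C: 2 H
  1 × Cl: no H
  1 × N: 2 H
  1 × N: no H
  1 × O: 1 H
  1 × O: no H
  Total hydrogens = 7.
Molecular formula: C6H7ClN2O2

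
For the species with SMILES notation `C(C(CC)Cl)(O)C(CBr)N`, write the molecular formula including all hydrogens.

C6H13BrClNO

Heavy atoms from the SMILES: 1 Br, 6 C, 1 Cl, 1 N, 1 O.
Implicit hydrogens by atom environment:
  3 × C: 1 H each → 3
  2 × C: 2 H each → 4
  1 × Br: no H
  1 × C: 3 H
  1 × Cl: no H
  1 × N: 2 H
  1 × O: 1 H
  Total hydrogens = 13.
Molecular formula: C6H13BrClNO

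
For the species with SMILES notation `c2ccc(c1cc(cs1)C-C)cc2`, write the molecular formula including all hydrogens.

Heavy atoms from the SMILES: 12 C, 1 S.
Implicit hydrogens by atom environment:
  7 × C (aromatic): 1 H each → 7
  3 × C (aromatic): no H
  1 × C: 3 H
  1 × C: 2 H
  1 × S (aromatic): no H
  Total hydrogens = 12.
Molecular formula: C12H12S

C12H12S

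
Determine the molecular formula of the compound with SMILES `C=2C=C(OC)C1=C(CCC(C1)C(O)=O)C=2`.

Heavy atoms from the SMILES: 12 C, 3 O.
Implicit hydrogens by atom environment:
  3 × C: 2 H each → 6
  3 × C (aromatic): 1 H each → 3
  3 × C (aromatic): no H
  2 × O: no H
  1 × C: 3 H
  1 × C: 1 H
  1 × C: no H
  1 × O: 1 H
  Total hydrogens = 14.
Molecular formula: C12H14O3

C12H14O3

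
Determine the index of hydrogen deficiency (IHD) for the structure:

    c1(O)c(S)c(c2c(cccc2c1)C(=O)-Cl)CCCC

8

Molecular formula from the SMILES: C15H15ClO2S.
DoU = (2C + 2 + N − H − X)/2 = (2·15 + 2 + 0 − 15 − 1)/2 = 16/2 = 8.
(Structurally: 2 ring(s) + 6 π bond(s) = 8.)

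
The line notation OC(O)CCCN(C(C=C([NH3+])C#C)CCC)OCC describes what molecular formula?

Heavy atoms from the SMILES: 14 C, 2 N, 3 O.
Implicit hydrogens by atom environment:
  6 × C: 2 H each → 12
  4 × C: 1 H each → 4
  2 × C: 3 H each → 6
  2 × C: no H
  2 × O: 1 H each → 2
  1 × N (charge +1): 3 H
  1 × N: no H
  1 × O: no H
  Total hydrogens = 27.
Net charge +1.
Molecular formula: C14H27N2O3+

C14H27N2O3+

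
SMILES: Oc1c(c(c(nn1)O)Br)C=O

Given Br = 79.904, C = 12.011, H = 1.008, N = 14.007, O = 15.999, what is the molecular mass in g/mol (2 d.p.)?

218.99

Molecular formula: C5H3BrN2O3.
M = 1×79.904 + 5×12.011 + 3×1.008 + 2×14.007 + 3×15.999 = 218.99 g/mol.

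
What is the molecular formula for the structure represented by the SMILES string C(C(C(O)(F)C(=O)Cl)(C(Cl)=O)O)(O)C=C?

C7H7Cl2FO5

Heavy atoms from the SMILES: 7 C, 2 Cl, 1 F, 5 O.
Implicit hydrogens by atom environment:
  4 × C: no H
  3 × O: 1 H each → 3
  2 × C: 1 H each → 2
  2 × Cl: no H
  2 × O: no H
  1 × C: 2 H
  1 × F: no H
  Total hydrogens = 7.
Molecular formula: C7H7Cl2FO5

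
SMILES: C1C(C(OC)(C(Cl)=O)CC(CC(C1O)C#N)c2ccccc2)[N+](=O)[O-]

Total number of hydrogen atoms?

19

Hydrogens are implicit in SMILES; fill each atom to its normal valence:
  5 × C (aromatic): 1 H each → 5
  4 × C: 1 H each → 4
  3 × C: 2 H each → 6
  3 × C: no H
  3 × O: no H
  1 × C: 3 H
  1 × C (aromatic): no H
  1 × Cl: no H
  1 × N (charge +1): no H
  1 × N: no H
  1 × O: 1 H
  1 × O (charge -1): no H
  Total hydrogens = 19.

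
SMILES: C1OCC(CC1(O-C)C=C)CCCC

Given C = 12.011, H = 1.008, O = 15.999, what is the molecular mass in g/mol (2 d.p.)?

198.31

Molecular formula: C12H22O2.
M = 12×12.011 + 22×1.008 + 2×15.999 = 198.31 g/mol.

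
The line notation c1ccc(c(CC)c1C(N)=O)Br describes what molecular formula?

C9H10BrNO

Heavy atoms from the SMILES: 1 Br, 9 C, 1 N, 1 O.
Implicit hydrogens by atom environment:
  3 × C (aromatic): 1 H each → 3
  3 × C (aromatic): no H
  1 × Br: no H
  1 × C: 3 H
  1 × C: 2 H
  1 × C: no H
  1 × N: 2 H
  1 × O: no H
  Total hydrogens = 10.
Molecular formula: C9H10BrNO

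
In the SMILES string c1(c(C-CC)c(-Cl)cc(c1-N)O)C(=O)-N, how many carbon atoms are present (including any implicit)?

10

The symbol for carbon appears 10 times in the SMILES. Lowercase c denotes aromatic carbon and counts toward C.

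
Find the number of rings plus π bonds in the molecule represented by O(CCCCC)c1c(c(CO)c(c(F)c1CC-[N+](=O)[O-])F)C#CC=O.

Molecular formula from the SMILES: C17H19F2NO5.
DoU = (2C + 2 + N − H − X)/2 = (2·17 + 2 + 1 − 19 − 2)/2 = 16/2 = 8.
(Structurally: 1 ring(s) + 7 π bond(s) = 8.)

8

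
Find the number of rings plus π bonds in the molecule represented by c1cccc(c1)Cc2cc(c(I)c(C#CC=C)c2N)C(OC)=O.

12

Molecular formula from the SMILES: C19H16INO2.
DoU = (2C + 2 + N − H − X)/2 = (2·19 + 2 + 1 − 16 − 1)/2 = 24/2 = 12.
(Structurally: 2 ring(s) + 10 π bond(s) = 12.)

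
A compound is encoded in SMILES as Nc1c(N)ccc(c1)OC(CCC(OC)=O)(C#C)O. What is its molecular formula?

C13H16N2O4

Heavy atoms from the SMILES: 13 C, 2 N, 4 O.
Implicit hydrogens by atom environment:
  3 × C (aromatic): 1 H each → 3
  3 × C (aromatic): no H
  3 × C: no H
  3 × O: no H
  2 × C: 2 H each → 4
  2 × N: 2 H each → 4
  1 × C: 3 H
  1 × C: 1 H
  1 × O: 1 H
  Total hydrogens = 16.
Molecular formula: C13H16N2O4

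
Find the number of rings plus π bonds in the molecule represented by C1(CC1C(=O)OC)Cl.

Molecular formula from the SMILES: C5H7ClO2.
DoU = (2C + 2 + N − H − X)/2 = (2·5 + 2 + 0 − 7 − 1)/2 = 4/2 = 2.
(Structurally: 1 ring(s) + 1 π bond(s) = 2.)

2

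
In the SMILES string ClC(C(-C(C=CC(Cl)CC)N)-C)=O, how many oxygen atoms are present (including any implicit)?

The symbol for oxygen appears 1 time in the SMILES.

1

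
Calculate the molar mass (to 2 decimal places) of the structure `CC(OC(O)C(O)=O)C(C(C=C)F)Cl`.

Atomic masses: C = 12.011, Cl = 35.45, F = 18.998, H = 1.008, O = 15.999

Molecular formula: C8H12ClFO4.
M = 8×12.011 + 1×35.45 + 1×18.998 + 12×1.008 + 4×15.999 = 226.63 g/mol.

226.63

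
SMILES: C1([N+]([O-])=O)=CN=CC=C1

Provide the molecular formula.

C5H4N2O2

Heavy atoms from the SMILES: 5 C, 2 N, 2 O.
Implicit hydrogens by atom environment:
  4 × C (aromatic): 1 H each → 4
  1 × C (aromatic): no H
  1 × N (aromatic): no H
  1 × N (charge +1): no H
  1 × O: no H
  1 × O (charge -1): no H
  Total hydrogens = 4.
Molecular formula: C5H4N2O2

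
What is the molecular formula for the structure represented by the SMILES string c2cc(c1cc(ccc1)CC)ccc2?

C14H14

Heavy atoms from the SMILES: 14 C.
Implicit hydrogens by atom environment:
  9 × C (aromatic): 1 H each → 9
  3 × C (aromatic): no H
  1 × C: 3 H
  1 × C: 2 H
  Total hydrogens = 14.
Molecular formula: C14H14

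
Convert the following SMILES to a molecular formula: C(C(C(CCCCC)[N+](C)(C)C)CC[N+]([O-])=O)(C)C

C15H33N2O2+

Heavy atoms from the SMILES: 15 C, 2 N, 2 O.
Implicit hydrogens by atom environment:
  6 × C: 3 H each → 18
  6 × C: 2 H each → 12
  3 × C: 1 H each → 3
  2 × N (charge +1): no H
  1 × O: no H
  1 × O (charge -1): no H
  Total hydrogens = 33.
Net charge +1.
Molecular formula: C15H33N2O2+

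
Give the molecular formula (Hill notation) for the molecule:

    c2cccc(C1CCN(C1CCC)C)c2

C14H21N

Heavy atoms from the SMILES: 14 C, 1 N.
Implicit hydrogens by atom environment:
  5 × C (aromatic): 1 H each → 5
  4 × C: 2 H each → 8
  2 × C: 3 H each → 6
  2 × C: 1 H each → 2
  1 × C (aromatic): no H
  1 × N: no H
  Total hydrogens = 21.
Molecular formula: C14H21N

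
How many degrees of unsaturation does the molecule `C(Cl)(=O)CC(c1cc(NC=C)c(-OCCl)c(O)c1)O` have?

Molecular formula from the SMILES: C12H13Cl2NO4.
DoU = (2C + 2 + N − H − X)/2 = (2·12 + 2 + 1 − 13 − 2)/2 = 12/2 = 6.
(Structurally: 1 ring(s) + 5 π bond(s) = 6.)

6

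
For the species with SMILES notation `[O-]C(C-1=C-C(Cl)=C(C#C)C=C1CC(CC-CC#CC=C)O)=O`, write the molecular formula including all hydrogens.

Heavy atoms from the SMILES: 18 C, 1 Cl, 3 O.
Implicit hydrogens by atom environment:
  5 × C: 2 H each → 10
  4 × C (aromatic): no H
  4 × C: no H
  3 × C: 1 H each → 3
  2 × C (aromatic): 1 H each → 2
  1 × Cl: no H
  1 × O: 1 H
  1 × O: no H
  1 × O (charge -1): no H
  Total hydrogens = 16.
Net charge -1.
Molecular formula: C18H16ClO3-

C18H16ClO3-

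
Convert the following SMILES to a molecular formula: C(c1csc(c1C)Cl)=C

Heavy atoms from the SMILES: 7 C, 1 Cl, 1 S.
Implicit hydrogens by atom environment:
  3 × C (aromatic): no H
  1 × C: 3 H
  1 × C: 2 H
  1 × C (aromatic): 1 H
  1 × C: 1 H
  1 × Cl: no H
  1 × S (aromatic): no H
  Total hydrogens = 7.
Molecular formula: C7H7ClS

C7H7ClS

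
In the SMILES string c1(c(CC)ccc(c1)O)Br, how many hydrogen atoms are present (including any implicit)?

9

Hydrogens are implicit in SMILES; fill each atom to its normal valence:
  3 × C (aromatic): 1 H each → 3
  3 × C (aromatic): no H
  1 × Br: no H
  1 × C: 3 H
  1 × C: 2 H
  1 × O: 1 H
  Total hydrogens = 9.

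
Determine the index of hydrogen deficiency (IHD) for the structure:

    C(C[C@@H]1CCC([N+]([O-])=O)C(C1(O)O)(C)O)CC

2

Molecular formula from the SMILES: C11H21NO5.
DoU = (2C + 2 + N − H − X)/2 = (2·11 + 2 + 1 − 21 − 0)/2 = 4/2 = 2.
(Structurally: 1 ring(s) + 1 π bond(s) = 2.)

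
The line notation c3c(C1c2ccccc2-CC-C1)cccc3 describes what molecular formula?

Heavy atoms from the SMILES: 16 C.
Implicit hydrogens by atom environment:
  9 × C (aromatic): 1 H each → 9
  3 × C: 2 H each → 6
  3 × C (aromatic): no H
  1 × C: 1 H
  Total hydrogens = 16.
Molecular formula: C16H16

C16H16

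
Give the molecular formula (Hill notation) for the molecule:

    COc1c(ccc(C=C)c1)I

C9H9IO

Heavy atoms from the SMILES: 9 C, 1 I, 1 O.
Implicit hydrogens by atom environment:
  3 × C (aromatic): 1 H each → 3
  3 × C (aromatic): no H
  1 × C: 3 H
  1 × C: 2 H
  1 × C: 1 H
  1 × I: no H
  1 × O: no H
  Total hydrogens = 9.
Molecular formula: C9H9IO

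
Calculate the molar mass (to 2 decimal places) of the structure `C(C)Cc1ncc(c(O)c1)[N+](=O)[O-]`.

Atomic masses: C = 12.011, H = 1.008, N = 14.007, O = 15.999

182.18

Molecular formula: C8H10N2O3.
M = 8×12.011 + 10×1.008 + 2×14.007 + 3×15.999 = 182.18 g/mol.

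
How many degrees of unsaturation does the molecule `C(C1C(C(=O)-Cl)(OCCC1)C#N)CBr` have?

Molecular formula from the SMILES: C9H11BrClNO2.
DoU = (2C + 2 + N − H − X)/2 = (2·9 + 2 + 1 − 11 − 2)/2 = 8/2 = 4.
(Structurally: 1 ring(s) + 3 π bond(s) = 4.)

4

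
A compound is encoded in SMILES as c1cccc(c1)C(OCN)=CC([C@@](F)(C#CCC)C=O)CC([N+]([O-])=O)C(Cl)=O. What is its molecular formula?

C19H20ClFN2O5

Heavy atoms from the SMILES: 19 C, 1 Cl, 1 F, 2 N, 5 O.
Implicit hydrogens by atom environment:
  5 × C (aromatic): 1 H each → 5
  5 × C: no H
  4 × C: 1 H each → 4
  4 × O: no H
  3 × C: 2 H each → 6
  1 × C: 3 H
  1 × C (aromatic): no H
  1 × Cl: no H
  1 × F: no H
  1 × N: 2 H
  1 × N (charge +1): no H
  1 × O (charge -1): no H
  Total hydrogens = 20.
Molecular formula: C19H20ClFN2O5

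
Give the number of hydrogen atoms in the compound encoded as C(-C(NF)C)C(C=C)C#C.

Hydrogens are implicit in SMILES; fill each atom to its normal valence:
  4 × C: 1 H each → 4
  2 × C: 2 H each → 4
  1 × C: 3 H
  1 × C: no H
  1 × F: no H
  1 × N: 1 H
  Total hydrogens = 12.

12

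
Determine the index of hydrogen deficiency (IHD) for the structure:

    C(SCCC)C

0

Molecular formula from the SMILES: C5H12S.
DoU = (2C + 2 + N − H − X)/2 = (2·5 + 2 + 0 − 12 − 0)/2 = 0/2 = 0.
(Structurally: 0 ring(s) + 0 π bond(s) = 0.)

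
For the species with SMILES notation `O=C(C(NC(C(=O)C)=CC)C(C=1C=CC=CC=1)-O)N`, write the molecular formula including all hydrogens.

Heavy atoms from the SMILES: 14 C, 2 N, 3 O.
Implicit hydrogens by atom environment:
  5 × C (aromatic): 1 H each → 5
  3 × C: 1 H each → 3
  3 × C: no H
  2 × C: 3 H each → 6
  2 × O: no H
  1 × C (aromatic): no H
  1 × N: 2 H
  1 × N: 1 H
  1 × O: 1 H
  Total hydrogens = 18.
Molecular formula: C14H18N2O3

C14H18N2O3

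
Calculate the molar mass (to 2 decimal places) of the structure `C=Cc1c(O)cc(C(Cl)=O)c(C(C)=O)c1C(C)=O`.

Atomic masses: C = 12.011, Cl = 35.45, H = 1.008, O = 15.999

Molecular formula: C13H11ClO4.
M = 13×12.011 + 1×35.45 + 11×1.008 + 4×15.999 = 266.68 g/mol.

266.68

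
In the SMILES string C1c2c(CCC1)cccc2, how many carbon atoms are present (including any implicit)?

The symbol for carbon appears 10 times in the SMILES. Lowercase c denotes aromatic carbon and counts toward C.

10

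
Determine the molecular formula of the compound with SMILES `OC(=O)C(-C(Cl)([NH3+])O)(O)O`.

Heavy atoms from the SMILES: 3 C, 1 Cl, 1 N, 5 O.
Implicit hydrogens by atom environment:
  4 × O: 1 H each → 4
  3 × C: no H
  1 × Cl: no H
  1 × N (charge +1): 3 H
  1 × O: no H
  Total hydrogens = 7.
Net charge +1.
Molecular formula: C3H7ClNO5+

C3H7ClNO5+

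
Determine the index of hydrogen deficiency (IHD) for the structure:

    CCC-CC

0

Molecular formula from the SMILES: C5H12.
DoU = (2C + 2 + N − H − X)/2 = (2·5 + 2 + 0 − 12 − 0)/2 = 0/2 = 0.
(Structurally: 0 ring(s) + 0 π bond(s) = 0.)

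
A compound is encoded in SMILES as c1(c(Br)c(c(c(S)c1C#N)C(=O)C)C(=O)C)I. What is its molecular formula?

C11H7BrINO2S

Heavy atoms from the SMILES: 1 Br, 11 C, 1 I, 1 N, 2 O, 1 S.
Implicit hydrogens by atom environment:
  6 × C (aromatic): no H
  3 × C: no H
  2 × C: 3 H each → 6
  2 × O: no H
  1 × Br: no H
  1 × I: no H
  1 × N: no H
  1 × S: 1 H
  Total hydrogens = 7.
Molecular formula: C11H7BrINO2S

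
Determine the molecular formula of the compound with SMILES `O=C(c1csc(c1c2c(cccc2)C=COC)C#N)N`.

Heavy atoms from the SMILES: 15 C, 2 N, 2 O, 1 S.
Implicit hydrogens by atom environment:
  5 × C (aromatic): 1 H each → 5
  5 × C (aromatic): no H
  2 × C: 1 H each → 2
  2 × C: no H
  2 × O: no H
  1 × C: 3 H
  1 × N: 2 H
  1 × N: no H
  1 × S (aromatic): no H
  Total hydrogens = 12.
Molecular formula: C15H12N2O2S

C15H12N2O2S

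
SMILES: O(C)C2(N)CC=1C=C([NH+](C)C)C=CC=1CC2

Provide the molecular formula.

C13H21N2O+

Heavy atoms from the SMILES: 13 C, 2 N, 1 O.
Implicit hydrogens by atom environment:
  3 × C: 3 H each → 9
  3 × C: 2 H each → 6
  3 × C (aromatic): 1 H each → 3
  3 × C (aromatic): no H
  1 × C: no H
  1 × N: 2 H
  1 × N (charge +1): 1 H
  1 × O: no H
  Total hydrogens = 21.
Net charge +1.
Molecular formula: C13H21N2O+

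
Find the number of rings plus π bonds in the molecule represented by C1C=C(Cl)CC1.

2

Molecular formula from the SMILES: C5H7Cl.
DoU = (2C + 2 + N − H − X)/2 = (2·5 + 2 + 0 − 7 − 1)/2 = 4/2 = 2.
(Structurally: 1 ring(s) + 1 π bond(s) = 2.)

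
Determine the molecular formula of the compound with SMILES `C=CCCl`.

Heavy atoms from the SMILES: 3 C, 1 Cl.
Implicit hydrogens by atom environment:
  2 × C: 2 H each → 4
  1 × C: 1 H
  1 × Cl: no H
  Total hydrogens = 5.
Molecular formula: C3H5Cl

C3H5Cl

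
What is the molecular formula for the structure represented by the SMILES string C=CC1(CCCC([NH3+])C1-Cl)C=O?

Heavy atoms from the SMILES: 9 C, 1 Cl, 1 N, 1 O.
Implicit hydrogens by atom environment:
  4 × C: 2 H each → 8
  4 × C: 1 H each → 4
  1 × C: no H
  1 × Cl: no H
  1 × N (charge +1): 3 H
  1 × O: no H
  Total hydrogens = 15.
Net charge +1.
Molecular formula: C9H15ClNO+

C9H15ClNO+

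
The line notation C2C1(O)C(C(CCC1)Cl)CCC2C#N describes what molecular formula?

C11H16ClNO

Heavy atoms from the SMILES: 11 C, 1 Cl, 1 N, 1 O.
Implicit hydrogens by atom environment:
  6 × C: 2 H each → 12
  3 × C: 1 H each → 3
  2 × C: no H
  1 × Cl: no H
  1 × N: no H
  1 × O: 1 H
  Total hydrogens = 16.
Molecular formula: C11H16ClNO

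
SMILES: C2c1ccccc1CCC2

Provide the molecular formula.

C10H12

Heavy atoms from the SMILES: 10 C.
Implicit hydrogens by atom environment:
  4 × C: 2 H each → 8
  4 × C (aromatic): 1 H each → 4
  2 × C (aromatic): no H
  Total hydrogens = 12.
Molecular formula: C10H12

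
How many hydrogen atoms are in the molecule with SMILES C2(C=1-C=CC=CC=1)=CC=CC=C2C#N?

Hydrogens are implicit in SMILES; fill each atom to its normal valence:
  9 × C (aromatic): 1 H each → 9
  3 × C (aromatic): no H
  1 × C: no H
  1 × N: no H
  Total hydrogens = 9.

9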